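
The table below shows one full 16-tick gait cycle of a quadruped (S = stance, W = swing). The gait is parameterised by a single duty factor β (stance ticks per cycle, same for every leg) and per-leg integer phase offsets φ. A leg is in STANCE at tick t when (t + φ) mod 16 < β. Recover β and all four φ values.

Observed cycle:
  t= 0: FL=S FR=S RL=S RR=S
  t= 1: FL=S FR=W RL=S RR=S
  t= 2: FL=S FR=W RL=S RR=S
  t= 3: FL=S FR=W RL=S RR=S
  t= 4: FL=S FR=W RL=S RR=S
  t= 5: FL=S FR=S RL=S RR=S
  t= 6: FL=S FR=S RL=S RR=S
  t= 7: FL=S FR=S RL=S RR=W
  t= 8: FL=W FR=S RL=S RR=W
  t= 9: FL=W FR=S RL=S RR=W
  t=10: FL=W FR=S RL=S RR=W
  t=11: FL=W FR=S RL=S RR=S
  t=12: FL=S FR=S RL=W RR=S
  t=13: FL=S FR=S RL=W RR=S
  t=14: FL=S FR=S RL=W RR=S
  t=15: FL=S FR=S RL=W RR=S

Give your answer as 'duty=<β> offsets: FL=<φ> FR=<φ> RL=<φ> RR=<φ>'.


duty=12 offsets: FL=4 FR=11 RL=0 RR=5

duty β = stance ticks per leg = 12
FL: stance ticks = 12; W→S at t=12 → φ=4
FR: stance ticks = 12; W→S at t=5 → φ=11
RL: stance ticks = 12; W→S at t=0 → φ=0
RR: stance ticks = 12; W→S at t=11 → φ=5


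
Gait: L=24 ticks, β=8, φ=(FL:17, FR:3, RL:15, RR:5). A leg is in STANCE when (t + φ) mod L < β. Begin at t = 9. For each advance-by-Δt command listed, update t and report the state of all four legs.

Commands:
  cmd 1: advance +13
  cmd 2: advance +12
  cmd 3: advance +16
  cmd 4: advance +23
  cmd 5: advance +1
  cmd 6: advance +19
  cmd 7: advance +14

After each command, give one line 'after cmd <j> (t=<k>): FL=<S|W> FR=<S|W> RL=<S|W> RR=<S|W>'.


after cmd 1 (t=22): FL=W FR=S RL=W RR=S
after cmd 2 (t=34): FL=S FR=W RL=S RR=W
after cmd 3 (t=50): FL=W FR=S RL=W RR=S
after cmd 4 (t=73): FL=W FR=S RL=W RR=S
after cmd 5 (t=74): FL=W FR=S RL=W RR=S
after cmd 6 (t=93): FL=W FR=S RL=W RR=S
after cmd 7 (t=107): FL=S FR=W RL=S RR=W

start t=9: FL=S FR=W RL=S RR=W
cmd 1: advance +13 → t=22, phase=(15,1,13,3) → FL=W FR=S RL=W RR=S
cmd 2: advance +12 → t=34, phase=(3,13,1,15) → FL=S FR=W RL=S RR=W
cmd 3: advance +16 → t=50, phase=(19,5,17,7) → FL=W FR=S RL=W RR=S
cmd 4: advance +23 → t=73, phase=(18,4,16,6) → FL=W FR=S RL=W RR=S
cmd 5: advance +1 → t=74, phase=(19,5,17,7) → FL=W FR=S RL=W RR=S
cmd 6: advance +19 → t=93, phase=(14,0,12,2) → FL=W FR=S RL=W RR=S
cmd 7: advance +14 → t=107, phase=(4,14,2,16) → FL=S FR=W RL=S RR=W


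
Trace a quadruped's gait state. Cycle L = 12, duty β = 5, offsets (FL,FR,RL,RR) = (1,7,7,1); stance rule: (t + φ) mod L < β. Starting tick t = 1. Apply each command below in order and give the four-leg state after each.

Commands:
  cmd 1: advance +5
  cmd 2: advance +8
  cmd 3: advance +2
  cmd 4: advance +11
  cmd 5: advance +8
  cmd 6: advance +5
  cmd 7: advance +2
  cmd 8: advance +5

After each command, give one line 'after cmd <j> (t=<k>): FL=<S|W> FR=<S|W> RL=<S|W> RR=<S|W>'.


start t=1: FL=S FR=W RL=W RR=S
cmd 1: advance +5 → t=6, phase=(7,1,1,7) → FL=W FR=S RL=S RR=W
cmd 2: advance +8 → t=14, phase=(3,9,9,3) → FL=S FR=W RL=W RR=S
cmd 3: advance +2 → t=16, phase=(5,11,11,5) → FL=W FR=W RL=W RR=W
cmd 4: advance +11 → t=27, phase=(4,10,10,4) → FL=S FR=W RL=W RR=S
cmd 5: advance +8 → t=35, phase=(0,6,6,0) → FL=S FR=W RL=W RR=S
cmd 6: advance +5 → t=40, phase=(5,11,11,5) → FL=W FR=W RL=W RR=W
cmd 7: advance +2 → t=42, phase=(7,1,1,7) → FL=W FR=S RL=S RR=W
cmd 8: advance +5 → t=47, phase=(0,6,6,0) → FL=S FR=W RL=W RR=S

after cmd 1 (t=6): FL=W FR=S RL=S RR=W
after cmd 2 (t=14): FL=S FR=W RL=W RR=S
after cmd 3 (t=16): FL=W FR=W RL=W RR=W
after cmd 4 (t=27): FL=S FR=W RL=W RR=S
after cmd 5 (t=35): FL=S FR=W RL=W RR=S
after cmd 6 (t=40): FL=W FR=W RL=W RR=W
after cmd 7 (t=42): FL=W FR=S RL=S RR=W
after cmd 8 (t=47): FL=S FR=W RL=W RR=S


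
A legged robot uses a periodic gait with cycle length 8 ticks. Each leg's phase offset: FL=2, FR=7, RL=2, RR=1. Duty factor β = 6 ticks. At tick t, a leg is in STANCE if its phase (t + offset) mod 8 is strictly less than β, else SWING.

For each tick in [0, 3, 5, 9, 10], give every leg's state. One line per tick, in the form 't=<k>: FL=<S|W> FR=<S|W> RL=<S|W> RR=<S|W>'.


t=0: phase=(2,7,2,1) vs β=6 → FL=S FR=W RL=S RR=S
t=3: phase=(5,2,5,4) vs β=6 → FL=S FR=S RL=S RR=S
t=5: phase=(7,4,7,6) vs β=6 → FL=W FR=S RL=W RR=W
t=9: phase=(3,0,3,2) vs β=6 → FL=S FR=S RL=S RR=S
t=10: phase=(4,1,4,3) vs β=6 → FL=S FR=S RL=S RR=S

t=0: FL=S FR=W RL=S RR=S
t=3: FL=S FR=S RL=S RR=S
t=5: FL=W FR=S RL=W RR=W
t=9: FL=S FR=S RL=S RR=S
t=10: FL=S FR=S RL=S RR=S


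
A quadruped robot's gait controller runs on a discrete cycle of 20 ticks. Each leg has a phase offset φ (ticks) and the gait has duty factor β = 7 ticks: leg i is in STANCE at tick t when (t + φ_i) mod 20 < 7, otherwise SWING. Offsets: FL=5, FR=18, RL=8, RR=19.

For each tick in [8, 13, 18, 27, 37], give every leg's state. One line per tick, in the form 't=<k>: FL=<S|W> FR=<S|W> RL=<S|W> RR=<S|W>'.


t=8: FL=W FR=S RL=W RR=W
t=13: FL=W FR=W RL=S RR=W
t=18: FL=S FR=W RL=S RR=W
t=27: FL=W FR=S RL=W RR=S
t=37: FL=S FR=W RL=S RR=W

t=8: phase=(13,6,16,7) vs β=7 → FL=W FR=S RL=W RR=W
t=13: phase=(18,11,1,12) vs β=7 → FL=W FR=W RL=S RR=W
t=18: phase=(3,16,6,17) vs β=7 → FL=S FR=W RL=S RR=W
t=27: phase=(12,5,15,6) vs β=7 → FL=W FR=S RL=W RR=S
t=37: phase=(2,15,5,16) vs β=7 → FL=S FR=W RL=S RR=W


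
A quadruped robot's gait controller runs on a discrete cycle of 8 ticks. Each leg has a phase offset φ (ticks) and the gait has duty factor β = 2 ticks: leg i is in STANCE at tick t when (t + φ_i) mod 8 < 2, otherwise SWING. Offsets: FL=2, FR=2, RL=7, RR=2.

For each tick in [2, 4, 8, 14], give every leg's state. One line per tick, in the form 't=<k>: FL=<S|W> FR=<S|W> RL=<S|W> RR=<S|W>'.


t=2: phase=(4,4,1,4) vs β=2 → FL=W FR=W RL=S RR=W
t=4: phase=(6,6,3,6) vs β=2 → FL=W FR=W RL=W RR=W
t=8: phase=(2,2,7,2) vs β=2 → FL=W FR=W RL=W RR=W
t=14: phase=(0,0,5,0) vs β=2 → FL=S FR=S RL=W RR=S

t=2: FL=W FR=W RL=S RR=W
t=4: FL=W FR=W RL=W RR=W
t=8: FL=W FR=W RL=W RR=W
t=14: FL=S FR=S RL=W RR=S


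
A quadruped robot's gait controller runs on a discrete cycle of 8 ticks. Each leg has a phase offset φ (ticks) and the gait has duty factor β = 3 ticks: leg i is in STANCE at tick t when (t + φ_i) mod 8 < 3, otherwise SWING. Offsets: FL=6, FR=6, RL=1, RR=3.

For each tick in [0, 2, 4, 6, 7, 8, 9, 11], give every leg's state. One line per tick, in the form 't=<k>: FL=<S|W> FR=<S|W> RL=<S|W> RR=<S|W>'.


t=0: phase=(6,6,1,3) vs β=3 → FL=W FR=W RL=S RR=W
t=2: phase=(0,0,3,5) vs β=3 → FL=S FR=S RL=W RR=W
t=4: phase=(2,2,5,7) vs β=3 → FL=S FR=S RL=W RR=W
t=6: phase=(4,4,7,1) vs β=3 → FL=W FR=W RL=W RR=S
t=7: phase=(5,5,0,2) vs β=3 → FL=W FR=W RL=S RR=S
t=8: phase=(6,6,1,3) vs β=3 → FL=W FR=W RL=S RR=W
t=9: phase=(7,7,2,4) vs β=3 → FL=W FR=W RL=S RR=W
t=11: phase=(1,1,4,6) vs β=3 → FL=S FR=S RL=W RR=W

t=0: FL=W FR=W RL=S RR=W
t=2: FL=S FR=S RL=W RR=W
t=4: FL=S FR=S RL=W RR=W
t=6: FL=W FR=W RL=W RR=S
t=7: FL=W FR=W RL=S RR=S
t=8: FL=W FR=W RL=S RR=W
t=9: FL=W FR=W RL=S RR=W
t=11: FL=S FR=S RL=W RR=W


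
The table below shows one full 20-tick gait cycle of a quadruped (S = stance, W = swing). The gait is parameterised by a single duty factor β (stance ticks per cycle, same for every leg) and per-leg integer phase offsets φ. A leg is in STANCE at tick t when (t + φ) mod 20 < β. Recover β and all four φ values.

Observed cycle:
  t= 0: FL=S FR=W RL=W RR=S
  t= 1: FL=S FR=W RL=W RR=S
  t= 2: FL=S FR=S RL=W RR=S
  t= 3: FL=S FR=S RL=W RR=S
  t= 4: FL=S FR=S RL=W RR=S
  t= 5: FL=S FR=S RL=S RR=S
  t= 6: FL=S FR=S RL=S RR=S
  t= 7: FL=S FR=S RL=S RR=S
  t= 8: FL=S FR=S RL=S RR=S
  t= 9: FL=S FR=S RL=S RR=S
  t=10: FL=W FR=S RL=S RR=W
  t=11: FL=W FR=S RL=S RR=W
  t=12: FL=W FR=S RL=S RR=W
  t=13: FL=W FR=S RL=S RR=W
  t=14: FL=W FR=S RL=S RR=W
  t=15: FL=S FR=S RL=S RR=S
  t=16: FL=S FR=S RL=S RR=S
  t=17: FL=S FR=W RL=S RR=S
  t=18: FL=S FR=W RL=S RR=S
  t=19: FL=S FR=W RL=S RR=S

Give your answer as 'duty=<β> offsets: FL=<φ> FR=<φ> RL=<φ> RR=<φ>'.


duty β = stance ticks per leg = 15
FL: stance ticks = 15; W→S at t=15 → φ=5
FR: stance ticks = 15; W→S at t=2 → φ=18
RL: stance ticks = 15; W→S at t=5 → φ=15
RR: stance ticks = 15; W→S at t=15 → φ=5

duty=15 offsets: FL=5 FR=18 RL=15 RR=5


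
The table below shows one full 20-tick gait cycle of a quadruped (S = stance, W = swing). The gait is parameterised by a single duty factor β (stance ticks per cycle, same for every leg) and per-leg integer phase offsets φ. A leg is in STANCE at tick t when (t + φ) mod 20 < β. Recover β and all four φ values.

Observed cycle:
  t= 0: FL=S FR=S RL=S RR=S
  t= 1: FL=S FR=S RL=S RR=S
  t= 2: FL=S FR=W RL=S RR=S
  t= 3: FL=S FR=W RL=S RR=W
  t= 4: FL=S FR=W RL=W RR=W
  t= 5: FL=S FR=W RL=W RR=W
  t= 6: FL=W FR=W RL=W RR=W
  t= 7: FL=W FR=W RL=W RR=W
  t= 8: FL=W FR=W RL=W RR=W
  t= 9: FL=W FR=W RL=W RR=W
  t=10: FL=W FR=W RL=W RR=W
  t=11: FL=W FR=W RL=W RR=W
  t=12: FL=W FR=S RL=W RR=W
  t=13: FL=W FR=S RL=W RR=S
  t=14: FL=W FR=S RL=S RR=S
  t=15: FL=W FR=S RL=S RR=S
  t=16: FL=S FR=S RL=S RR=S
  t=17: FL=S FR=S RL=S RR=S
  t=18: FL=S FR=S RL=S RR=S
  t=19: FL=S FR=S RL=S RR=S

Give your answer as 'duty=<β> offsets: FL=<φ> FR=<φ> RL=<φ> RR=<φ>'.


duty=10 offsets: FL=4 FR=8 RL=6 RR=7

duty β = stance ticks per leg = 10
FL: stance ticks = 10; W→S at t=16 → φ=4
FR: stance ticks = 10; W→S at t=12 → φ=8
RL: stance ticks = 10; W→S at t=14 → φ=6
RR: stance ticks = 10; W→S at t=13 → φ=7


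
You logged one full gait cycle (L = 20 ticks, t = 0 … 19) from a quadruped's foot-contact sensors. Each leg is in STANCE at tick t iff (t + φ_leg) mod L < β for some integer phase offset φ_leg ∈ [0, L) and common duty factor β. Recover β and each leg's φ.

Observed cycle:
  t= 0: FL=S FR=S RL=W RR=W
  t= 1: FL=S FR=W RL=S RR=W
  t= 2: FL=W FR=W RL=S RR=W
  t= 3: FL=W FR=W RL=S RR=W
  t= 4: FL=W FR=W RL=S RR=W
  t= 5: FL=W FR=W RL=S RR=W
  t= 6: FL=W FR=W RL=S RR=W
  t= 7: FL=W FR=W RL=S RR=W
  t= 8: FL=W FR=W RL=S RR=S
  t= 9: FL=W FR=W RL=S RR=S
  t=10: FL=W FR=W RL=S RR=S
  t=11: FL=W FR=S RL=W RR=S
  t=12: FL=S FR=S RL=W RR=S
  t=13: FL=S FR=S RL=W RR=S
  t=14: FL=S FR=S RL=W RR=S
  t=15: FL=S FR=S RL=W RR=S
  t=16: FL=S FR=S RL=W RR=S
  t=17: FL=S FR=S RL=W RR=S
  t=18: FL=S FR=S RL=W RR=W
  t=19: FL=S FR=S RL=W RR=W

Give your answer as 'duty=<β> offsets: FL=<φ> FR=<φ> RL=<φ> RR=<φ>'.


duty β = stance ticks per leg = 10
FL: stance ticks = 10; W→S at t=12 → φ=8
FR: stance ticks = 10; W→S at t=11 → φ=9
RL: stance ticks = 10; W→S at t=1 → φ=19
RR: stance ticks = 10; W→S at t=8 → φ=12

duty=10 offsets: FL=8 FR=9 RL=19 RR=12


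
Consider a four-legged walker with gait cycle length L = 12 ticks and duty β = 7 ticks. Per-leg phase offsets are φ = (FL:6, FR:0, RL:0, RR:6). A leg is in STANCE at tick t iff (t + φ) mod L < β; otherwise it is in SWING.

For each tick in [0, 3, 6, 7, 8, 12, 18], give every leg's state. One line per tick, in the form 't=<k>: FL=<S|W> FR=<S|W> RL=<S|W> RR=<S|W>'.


t=0: FL=S FR=S RL=S RR=S
t=3: FL=W FR=S RL=S RR=W
t=6: FL=S FR=S RL=S RR=S
t=7: FL=S FR=W RL=W RR=S
t=8: FL=S FR=W RL=W RR=S
t=12: FL=S FR=S RL=S RR=S
t=18: FL=S FR=S RL=S RR=S

t=0: phase=(6,0,0,6) vs β=7 → FL=S FR=S RL=S RR=S
t=3: phase=(9,3,3,9) vs β=7 → FL=W FR=S RL=S RR=W
t=6: phase=(0,6,6,0) vs β=7 → FL=S FR=S RL=S RR=S
t=7: phase=(1,7,7,1) vs β=7 → FL=S FR=W RL=W RR=S
t=8: phase=(2,8,8,2) vs β=7 → FL=S FR=W RL=W RR=S
t=12: phase=(6,0,0,6) vs β=7 → FL=S FR=S RL=S RR=S
t=18: phase=(0,6,6,0) vs β=7 → FL=S FR=S RL=S RR=S


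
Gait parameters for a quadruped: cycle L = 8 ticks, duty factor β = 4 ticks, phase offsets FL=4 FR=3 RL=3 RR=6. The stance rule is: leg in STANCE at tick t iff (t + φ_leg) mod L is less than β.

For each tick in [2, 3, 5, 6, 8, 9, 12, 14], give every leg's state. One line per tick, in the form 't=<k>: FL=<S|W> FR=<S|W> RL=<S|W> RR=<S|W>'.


t=2: phase=(6,5,5,0) vs β=4 → FL=W FR=W RL=W RR=S
t=3: phase=(7,6,6,1) vs β=4 → FL=W FR=W RL=W RR=S
t=5: phase=(1,0,0,3) vs β=4 → FL=S FR=S RL=S RR=S
t=6: phase=(2,1,1,4) vs β=4 → FL=S FR=S RL=S RR=W
t=8: phase=(4,3,3,6) vs β=4 → FL=W FR=S RL=S RR=W
t=9: phase=(5,4,4,7) vs β=4 → FL=W FR=W RL=W RR=W
t=12: phase=(0,7,7,2) vs β=4 → FL=S FR=W RL=W RR=S
t=14: phase=(2,1,1,4) vs β=4 → FL=S FR=S RL=S RR=W

t=2: FL=W FR=W RL=W RR=S
t=3: FL=W FR=W RL=W RR=S
t=5: FL=S FR=S RL=S RR=S
t=6: FL=S FR=S RL=S RR=W
t=8: FL=W FR=S RL=S RR=W
t=9: FL=W FR=W RL=W RR=W
t=12: FL=S FR=W RL=W RR=S
t=14: FL=S FR=S RL=S RR=W


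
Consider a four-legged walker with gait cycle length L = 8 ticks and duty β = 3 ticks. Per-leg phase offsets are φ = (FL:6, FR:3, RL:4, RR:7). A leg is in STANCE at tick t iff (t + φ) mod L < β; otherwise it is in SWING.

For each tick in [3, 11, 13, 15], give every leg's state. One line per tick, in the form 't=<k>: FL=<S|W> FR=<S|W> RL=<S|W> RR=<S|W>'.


t=3: FL=S FR=W RL=W RR=S
t=11: FL=S FR=W RL=W RR=S
t=13: FL=W FR=S RL=S RR=W
t=15: FL=W FR=S RL=W RR=W

t=3: phase=(1,6,7,2) vs β=3 → FL=S FR=W RL=W RR=S
t=11: phase=(1,6,7,2) vs β=3 → FL=S FR=W RL=W RR=S
t=13: phase=(3,0,1,4) vs β=3 → FL=W FR=S RL=S RR=W
t=15: phase=(5,2,3,6) vs β=3 → FL=W FR=S RL=W RR=W


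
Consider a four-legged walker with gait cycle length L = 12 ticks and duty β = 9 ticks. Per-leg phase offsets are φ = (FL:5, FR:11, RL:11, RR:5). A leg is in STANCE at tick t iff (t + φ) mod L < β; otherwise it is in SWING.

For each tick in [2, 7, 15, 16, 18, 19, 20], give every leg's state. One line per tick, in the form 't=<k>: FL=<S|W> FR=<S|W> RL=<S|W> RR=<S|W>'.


t=2: phase=(7,1,1,7) vs β=9 → FL=S FR=S RL=S RR=S
t=7: phase=(0,6,6,0) vs β=9 → FL=S FR=S RL=S RR=S
t=15: phase=(8,2,2,8) vs β=9 → FL=S FR=S RL=S RR=S
t=16: phase=(9,3,3,9) vs β=9 → FL=W FR=S RL=S RR=W
t=18: phase=(11,5,5,11) vs β=9 → FL=W FR=S RL=S RR=W
t=19: phase=(0,6,6,0) vs β=9 → FL=S FR=S RL=S RR=S
t=20: phase=(1,7,7,1) vs β=9 → FL=S FR=S RL=S RR=S

t=2: FL=S FR=S RL=S RR=S
t=7: FL=S FR=S RL=S RR=S
t=15: FL=S FR=S RL=S RR=S
t=16: FL=W FR=S RL=S RR=W
t=18: FL=W FR=S RL=S RR=W
t=19: FL=S FR=S RL=S RR=S
t=20: FL=S FR=S RL=S RR=S


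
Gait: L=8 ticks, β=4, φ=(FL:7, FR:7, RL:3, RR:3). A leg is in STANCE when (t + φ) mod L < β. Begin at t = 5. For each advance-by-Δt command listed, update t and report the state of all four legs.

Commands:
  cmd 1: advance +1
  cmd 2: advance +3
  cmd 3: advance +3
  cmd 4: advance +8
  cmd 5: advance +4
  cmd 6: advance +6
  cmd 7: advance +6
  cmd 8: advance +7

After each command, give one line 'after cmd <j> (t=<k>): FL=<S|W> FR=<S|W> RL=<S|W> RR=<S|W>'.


start t=5: FL=W FR=W RL=S RR=S
cmd 1: advance +1 → t=6, phase=(5,5,1,1) → FL=W FR=W RL=S RR=S
cmd 2: advance +3 → t=9, phase=(0,0,4,4) → FL=S FR=S RL=W RR=W
cmd 3: advance +3 → t=12, phase=(3,3,7,7) → FL=S FR=S RL=W RR=W
cmd 4: advance +8 → t=20, phase=(3,3,7,7) → FL=S FR=S RL=W RR=W
cmd 5: advance +4 → t=24, phase=(7,7,3,3) → FL=W FR=W RL=S RR=S
cmd 6: advance +6 → t=30, phase=(5,5,1,1) → FL=W FR=W RL=S RR=S
cmd 7: advance +6 → t=36, phase=(3,3,7,7) → FL=S FR=S RL=W RR=W
cmd 8: advance +7 → t=43, phase=(2,2,6,6) → FL=S FR=S RL=W RR=W

after cmd 1 (t=6): FL=W FR=W RL=S RR=S
after cmd 2 (t=9): FL=S FR=S RL=W RR=W
after cmd 3 (t=12): FL=S FR=S RL=W RR=W
after cmd 4 (t=20): FL=S FR=S RL=W RR=W
after cmd 5 (t=24): FL=W FR=W RL=S RR=S
after cmd 6 (t=30): FL=W FR=W RL=S RR=S
after cmd 7 (t=36): FL=S FR=S RL=W RR=W
after cmd 8 (t=43): FL=S FR=S RL=W RR=W


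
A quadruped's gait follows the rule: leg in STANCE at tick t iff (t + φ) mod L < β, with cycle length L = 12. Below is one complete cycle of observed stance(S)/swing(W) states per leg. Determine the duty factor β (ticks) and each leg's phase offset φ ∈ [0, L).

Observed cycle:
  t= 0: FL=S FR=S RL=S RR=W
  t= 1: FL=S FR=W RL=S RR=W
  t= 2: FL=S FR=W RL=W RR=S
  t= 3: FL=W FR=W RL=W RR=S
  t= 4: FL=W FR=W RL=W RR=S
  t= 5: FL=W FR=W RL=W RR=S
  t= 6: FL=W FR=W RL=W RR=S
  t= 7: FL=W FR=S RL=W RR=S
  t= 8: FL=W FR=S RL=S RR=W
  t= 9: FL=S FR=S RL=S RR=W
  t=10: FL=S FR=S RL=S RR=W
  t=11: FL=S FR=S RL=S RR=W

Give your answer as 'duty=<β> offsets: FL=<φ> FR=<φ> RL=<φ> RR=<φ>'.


duty β = stance ticks per leg = 6
FL: stance ticks = 6; W→S at t=9 → φ=3
FR: stance ticks = 6; W→S at t=7 → φ=5
RL: stance ticks = 6; W→S at t=8 → φ=4
RR: stance ticks = 6; W→S at t=2 → φ=10

duty=6 offsets: FL=3 FR=5 RL=4 RR=10


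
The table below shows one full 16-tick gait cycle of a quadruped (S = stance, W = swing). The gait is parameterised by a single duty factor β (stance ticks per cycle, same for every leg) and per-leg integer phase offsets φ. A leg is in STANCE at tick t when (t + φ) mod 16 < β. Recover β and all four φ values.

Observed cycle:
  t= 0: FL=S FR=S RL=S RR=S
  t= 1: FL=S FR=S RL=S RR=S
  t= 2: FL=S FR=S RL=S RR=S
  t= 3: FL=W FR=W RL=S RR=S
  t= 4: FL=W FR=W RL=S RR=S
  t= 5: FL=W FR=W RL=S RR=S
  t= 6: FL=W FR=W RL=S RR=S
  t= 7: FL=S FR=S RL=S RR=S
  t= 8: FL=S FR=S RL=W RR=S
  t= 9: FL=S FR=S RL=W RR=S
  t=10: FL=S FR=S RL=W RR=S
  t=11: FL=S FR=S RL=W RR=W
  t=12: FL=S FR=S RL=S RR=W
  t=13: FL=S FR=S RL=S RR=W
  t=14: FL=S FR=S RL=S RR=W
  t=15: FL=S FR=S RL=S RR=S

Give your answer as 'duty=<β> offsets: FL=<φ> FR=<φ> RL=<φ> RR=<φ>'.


duty=12 offsets: FL=9 FR=9 RL=4 RR=1

duty β = stance ticks per leg = 12
FL: stance ticks = 12; W→S at t=7 → φ=9
FR: stance ticks = 12; W→S at t=7 → φ=9
RL: stance ticks = 12; W→S at t=12 → φ=4
RR: stance ticks = 12; W→S at t=15 → φ=1


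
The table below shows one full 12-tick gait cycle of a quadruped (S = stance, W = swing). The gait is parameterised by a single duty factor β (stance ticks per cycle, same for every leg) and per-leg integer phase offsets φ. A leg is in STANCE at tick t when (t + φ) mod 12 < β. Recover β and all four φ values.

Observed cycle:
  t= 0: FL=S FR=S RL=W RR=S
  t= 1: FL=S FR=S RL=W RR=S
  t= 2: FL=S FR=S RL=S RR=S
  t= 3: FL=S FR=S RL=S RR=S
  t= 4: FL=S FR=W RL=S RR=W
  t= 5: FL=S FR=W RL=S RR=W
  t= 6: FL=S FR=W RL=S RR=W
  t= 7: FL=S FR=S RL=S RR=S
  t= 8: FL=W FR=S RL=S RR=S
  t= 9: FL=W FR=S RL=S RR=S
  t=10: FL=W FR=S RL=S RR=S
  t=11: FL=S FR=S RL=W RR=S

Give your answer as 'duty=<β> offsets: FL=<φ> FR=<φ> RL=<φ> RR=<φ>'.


duty β = stance ticks per leg = 9
FL: stance ticks = 9; W→S at t=11 → φ=1
FR: stance ticks = 9; W→S at t=7 → φ=5
RL: stance ticks = 9; W→S at t=2 → φ=10
RR: stance ticks = 9; W→S at t=7 → φ=5

duty=9 offsets: FL=1 FR=5 RL=10 RR=5


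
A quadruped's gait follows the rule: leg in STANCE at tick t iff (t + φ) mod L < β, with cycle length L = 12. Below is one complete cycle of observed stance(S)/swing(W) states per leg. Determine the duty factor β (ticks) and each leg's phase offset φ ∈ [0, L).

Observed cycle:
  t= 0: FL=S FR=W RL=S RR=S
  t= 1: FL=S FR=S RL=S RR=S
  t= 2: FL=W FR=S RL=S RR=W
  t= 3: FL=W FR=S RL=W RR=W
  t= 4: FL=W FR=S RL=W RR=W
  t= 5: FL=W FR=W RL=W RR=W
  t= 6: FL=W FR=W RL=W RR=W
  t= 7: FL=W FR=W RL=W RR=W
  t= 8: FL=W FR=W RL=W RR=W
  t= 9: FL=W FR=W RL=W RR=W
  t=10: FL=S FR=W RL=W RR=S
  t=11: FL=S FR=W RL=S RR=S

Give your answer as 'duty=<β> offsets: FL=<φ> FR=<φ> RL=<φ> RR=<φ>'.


duty=4 offsets: FL=2 FR=11 RL=1 RR=2

duty β = stance ticks per leg = 4
FL: stance ticks = 4; W→S at t=10 → φ=2
FR: stance ticks = 4; W→S at t=1 → φ=11
RL: stance ticks = 4; W→S at t=11 → φ=1
RR: stance ticks = 4; W→S at t=10 → φ=2


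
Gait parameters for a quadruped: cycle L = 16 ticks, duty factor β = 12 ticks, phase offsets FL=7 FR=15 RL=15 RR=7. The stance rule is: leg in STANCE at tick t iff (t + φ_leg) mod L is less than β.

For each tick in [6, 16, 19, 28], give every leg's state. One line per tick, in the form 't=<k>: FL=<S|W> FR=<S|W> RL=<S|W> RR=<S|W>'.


t=6: phase=(13,5,5,13) vs β=12 → FL=W FR=S RL=S RR=W
t=16: phase=(7,15,15,7) vs β=12 → FL=S FR=W RL=W RR=S
t=19: phase=(10,2,2,10) vs β=12 → FL=S FR=S RL=S RR=S
t=28: phase=(3,11,11,3) vs β=12 → FL=S FR=S RL=S RR=S

t=6: FL=W FR=S RL=S RR=W
t=16: FL=S FR=W RL=W RR=S
t=19: FL=S FR=S RL=S RR=S
t=28: FL=S FR=S RL=S RR=S


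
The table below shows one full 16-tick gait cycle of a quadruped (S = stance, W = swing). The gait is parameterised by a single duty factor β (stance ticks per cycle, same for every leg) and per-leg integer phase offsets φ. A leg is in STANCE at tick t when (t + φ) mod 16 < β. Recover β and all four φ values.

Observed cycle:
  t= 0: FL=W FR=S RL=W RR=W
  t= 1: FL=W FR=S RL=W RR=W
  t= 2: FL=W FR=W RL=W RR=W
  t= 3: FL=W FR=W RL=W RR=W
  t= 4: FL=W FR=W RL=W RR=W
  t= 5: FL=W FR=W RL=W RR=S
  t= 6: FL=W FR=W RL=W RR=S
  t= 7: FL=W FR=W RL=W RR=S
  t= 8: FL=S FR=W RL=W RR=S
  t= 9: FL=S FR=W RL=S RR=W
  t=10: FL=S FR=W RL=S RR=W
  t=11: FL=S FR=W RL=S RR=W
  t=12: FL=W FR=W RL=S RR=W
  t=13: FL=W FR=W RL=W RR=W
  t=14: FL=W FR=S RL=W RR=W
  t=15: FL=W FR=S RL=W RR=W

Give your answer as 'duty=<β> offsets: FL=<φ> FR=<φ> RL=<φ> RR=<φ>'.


duty=4 offsets: FL=8 FR=2 RL=7 RR=11

duty β = stance ticks per leg = 4
FL: stance ticks = 4; W→S at t=8 → φ=8
FR: stance ticks = 4; W→S at t=14 → φ=2
RL: stance ticks = 4; W→S at t=9 → φ=7
RR: stance ticks = 4; W→S at t=5 → φ=11


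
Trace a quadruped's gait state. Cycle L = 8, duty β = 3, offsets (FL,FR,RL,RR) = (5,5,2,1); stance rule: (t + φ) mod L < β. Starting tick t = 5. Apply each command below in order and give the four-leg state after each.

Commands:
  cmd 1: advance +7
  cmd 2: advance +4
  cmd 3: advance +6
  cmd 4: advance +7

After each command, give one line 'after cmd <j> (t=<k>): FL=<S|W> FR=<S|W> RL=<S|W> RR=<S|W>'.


after cmd 1 (t=12): FL=S FR=S RL=W RR=W
after cmd 2 (t=16): FL=W FR=W RL=S RR=S
after cmd 3 (t=22): FL=W FR=W RL=S RR=W
after cmd 4 (t=29): FL=S FR=S RL=W RR=W

start t=5: FL=S FR=S RL=W RR=W
cmd 1: advance +7 → t=12, phase=(1,1,6,5) → FL=S FR=S RL=W RR=W
cmd 2: advance +4 → t=16, phase=(5,5,2,1) → FL=W FR=W RL=S RR=S
cmd 3: advance +6 → t=22, phase=(3,3,0,7) → FL=W FR=W RL=S RR=W
cmd 4: advance +7 → t=29, phase=(2,2,7,6) → FL=S FR=S RL=W RR=W


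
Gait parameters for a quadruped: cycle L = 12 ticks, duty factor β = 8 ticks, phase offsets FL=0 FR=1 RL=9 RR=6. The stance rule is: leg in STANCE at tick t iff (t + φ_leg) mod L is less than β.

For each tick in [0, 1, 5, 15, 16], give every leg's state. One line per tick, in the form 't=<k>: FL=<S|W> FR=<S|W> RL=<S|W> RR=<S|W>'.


t=0: FL=S FR=S RL=W RR=S
t=1: FL=S FR=S RL=W RR=S
t=5: FL=S FR=S RL=S RR=W
t=15: FL=S FR=S RL=S RR=W
t=16: FL=S FR=S RL=S RR=W

t=0: phase=(0,1,9,6) vs β=8 → FL=S FR=S RL=W RR=S
t=1: phase=(1,2,10,7) vs β=8 → FL=S FR=S RL=W RR=S
t=5: phase=(5,6,2,11) vs β=8 → FL=S FR=S RL=S RR=W
t=15: phase=(3,4,0,9) vs β=8 → FL=S FR=S RL=S RR=W
t=16: phase=(4,5,1,10) vs β=8 → FL=S FR=S RL=S RR=W


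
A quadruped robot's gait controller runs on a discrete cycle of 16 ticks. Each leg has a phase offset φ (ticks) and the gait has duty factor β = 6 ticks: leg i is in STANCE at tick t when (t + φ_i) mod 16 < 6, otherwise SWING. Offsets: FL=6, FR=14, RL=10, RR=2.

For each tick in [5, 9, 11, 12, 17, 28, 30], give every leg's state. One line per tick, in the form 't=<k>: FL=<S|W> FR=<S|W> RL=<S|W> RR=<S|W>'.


t=5: phase=(11,3,15,7) vs β=6 → FL=W FR=S RL=W RR=W
t=9: phase=(15,7,3,11) vs β=6 → FL=W FR=W RL=S RR=W
t=11: phase=(1,9,5,13) vs β=6 → FL=S FR=W RL=S RR=W
t=12: phase=(2,10,6,14) vs β=6 → FL=S FR=W RL=W RR=W
t=17: phase=(7,15,11,3) vs β=6 → FL=W FR=W RL=W RR=S
t=28: phase=(2,10,6,14) vs β=6 → FL=S FR=W RL=W RR=W
t=30: phase=(4,12,8,0) vs β=6 → FL=S FR=W RL=W RR=S

t=5: FL=W FR=S RL=W RR=W
t=9: FL=W FR=W RL=S RR=W
t=11: FL=S FR=W RL=S RR=W
t=12: FL=S FR=W RL=W RR=W
t=17: FL=W FR=W RL=W RR=S
t=28: FL=S FR=W RL=W RR=W
t=30: FL=S FR=W RL=W RR=S


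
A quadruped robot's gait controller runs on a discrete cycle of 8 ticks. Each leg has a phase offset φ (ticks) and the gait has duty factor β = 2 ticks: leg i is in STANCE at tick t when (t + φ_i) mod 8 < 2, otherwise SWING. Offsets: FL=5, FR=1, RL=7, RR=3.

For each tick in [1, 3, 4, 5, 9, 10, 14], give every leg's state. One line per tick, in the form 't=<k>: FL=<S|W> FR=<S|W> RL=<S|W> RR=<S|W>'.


t=1: FL=W FR=W RL=S RR=W
t=3: FL=S FR=W RL=W RR=W
t=4: FL=S FR=W RL=W RR=W
t=5: FL=W FR=W RL=W RR=S
t=9: FL=W FR=W RL=S RR=W
t=10: FL=W FR=W RL=S RR=W
t=14: FL=W FR=W RL=W RR=S

t=1: phase=(6,2,0,4) vs β=2 → FL=W FR=W RL=S RR=W
t=3: phase=(0,4,2,6) vs β=2 → FL=S FR=W RL=W RR=W
t=4: phase=(1,5,3,7) vs β=2 → FL=S FR=W RL=W RR=W
t=5: phase=(2,6,4,0) vs β=2 → FL=W FR=W RL=W RR=S
t=9: phase=(6,2,0,4) vs β=2 → FL=W FR=W RL=S RR=W
t=10: phase=(7,3,1,5) vs β=2 → FL=W FR=W RL=S RR=W
t=14: phase=(3,7,5,1) vs β=2 → FL=W FR=W RL=W RR=S


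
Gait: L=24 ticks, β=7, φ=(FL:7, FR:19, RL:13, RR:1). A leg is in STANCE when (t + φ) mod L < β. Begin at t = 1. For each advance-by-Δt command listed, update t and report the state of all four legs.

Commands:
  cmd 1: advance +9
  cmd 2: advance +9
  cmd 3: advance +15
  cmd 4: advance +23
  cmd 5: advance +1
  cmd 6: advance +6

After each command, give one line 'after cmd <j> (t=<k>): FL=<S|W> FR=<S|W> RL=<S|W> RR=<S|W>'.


start t=1: FL=W FR=W RL=W RR=S
cmd 1: advance +9 → t=10, phase=(17,5,23,11) → FL=W FR=S RL=W RR=W
cmd 2: advance +9 → t=19, phase=(2,14,8,20) → FL=S FR=W RL=W RR=W
cmd 3: advance +15 → t=34, phase=(17,5,23,11) → FL=W FR=S RL=W RR=W
cmd 4: advance +23 → t=57, phase=(16,4,22,10) → FL=W FR=S RL=W RR=W
cmd 5: advance +1 → t=58, phase=(17,5,23,11) → FL=W FR=S RL=W RR=W
cmd 6: advance +6 → t=64, phase=(23,11,5,17) → FL=W FR=W RL=S RR=W

after cmd 1 (t=10): FL=W FR=S RL=W RR=W
after cmd 2 (t=19): FL=S FR=W RL=W RR=W
after cmd 3 (t=34): FL=W FR=S RL=W RR=W
after cmd 4 (t=57): FL=W FR=S RL=W RR=W
after cmd 5 (t=58): FL=W FR=S RL=W RR=W
after cmd 6 (t=64): FL=W FR=W RL=S RR=W


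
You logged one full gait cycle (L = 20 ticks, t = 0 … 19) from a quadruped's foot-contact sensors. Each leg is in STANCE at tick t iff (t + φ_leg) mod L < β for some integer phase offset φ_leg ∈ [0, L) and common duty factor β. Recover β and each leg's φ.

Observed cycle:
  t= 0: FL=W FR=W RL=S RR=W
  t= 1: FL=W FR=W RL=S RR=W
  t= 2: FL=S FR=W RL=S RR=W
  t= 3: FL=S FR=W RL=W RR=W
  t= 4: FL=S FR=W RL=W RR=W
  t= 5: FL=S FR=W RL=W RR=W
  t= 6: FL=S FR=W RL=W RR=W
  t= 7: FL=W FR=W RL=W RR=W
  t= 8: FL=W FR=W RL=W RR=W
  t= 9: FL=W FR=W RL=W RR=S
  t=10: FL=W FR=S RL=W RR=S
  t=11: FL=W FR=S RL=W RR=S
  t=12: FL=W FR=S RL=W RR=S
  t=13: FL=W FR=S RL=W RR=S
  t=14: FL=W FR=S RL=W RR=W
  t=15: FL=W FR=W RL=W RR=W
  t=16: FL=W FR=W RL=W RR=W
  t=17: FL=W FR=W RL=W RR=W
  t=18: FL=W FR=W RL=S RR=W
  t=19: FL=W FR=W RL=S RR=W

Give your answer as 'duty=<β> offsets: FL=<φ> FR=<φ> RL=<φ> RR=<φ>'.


duty=5 offsets: FL=18 FR=10 RL=2 RR=11

duty β = stance ticks per leg = 5
FL: stance ticks = 5; W→S at t=2 → φ=18
FR: stance ticks = 5; W→S at t=10 → φ=10
RL: stance ticks = 5; W→S at t=18 → φ=2
RR: stance ticks = 5; W→S at t=9 → φ=11


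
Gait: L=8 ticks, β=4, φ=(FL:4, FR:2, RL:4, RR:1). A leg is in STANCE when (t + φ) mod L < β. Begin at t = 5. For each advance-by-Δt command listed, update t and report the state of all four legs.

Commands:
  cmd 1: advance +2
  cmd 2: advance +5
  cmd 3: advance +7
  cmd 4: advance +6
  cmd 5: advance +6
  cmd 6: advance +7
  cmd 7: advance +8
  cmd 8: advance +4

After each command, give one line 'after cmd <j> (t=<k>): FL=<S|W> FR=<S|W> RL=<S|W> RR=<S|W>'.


after cmd 1 (t=7): FL=S FR=S RL=S RR=S
after cmd 2 (t=12): FL=S FR=W RL=S RR=W
after cmd 3 (t=19): FL=W FR=W RL=W RR=W
after cmd 4 (t=25): FL=W FR=S RL=W RR=S
after cmd 5 (t=31): FL=S FR=S RL=S RR=S
after cmd 6 (t=38): FL=S FR=S RL=S RR=W
after cmd 7 (t=46): FL=S FR=S RL=S RR=W
after cmd 8 (t=50): FL=W FR=W RL=W RR=S

start t=5: FL=S FR=W RL=S RR=W
cmd 1: advance +2 → t=7, phase=(3,1,3,0) → FL=S FR=S RL=S RR=S
cmd 2: advance +5 → t=12, phase=(0,6,0,5) → FL=S FR=W RL=S RR=W
cmd 3: advance +7 → t=19, phase=(7,5,7,4) → FL=W FR=W RL=W RR=W
cmd 4: advance +6 → t=25, phase=(5,3,5,2) → FL=W FR=S RL=W RR=S
cmd 5: advance +6 → t=31, phase=(3,1,3,0) → FL=S FR=S RL=S RR=S
cmd 6: advance +7 → t=38, phase=(2,0,2,7) → FL=S FR=S RL=S RR=W
cmd 7: advance +8 → t=46, phase=(2,0,2,7) → FL=S FR=S RL=S RR=W
cmd 8: advance +4 → t=50, phase=(6,4,6,3) → FL=W FR=W RL=W RR=S


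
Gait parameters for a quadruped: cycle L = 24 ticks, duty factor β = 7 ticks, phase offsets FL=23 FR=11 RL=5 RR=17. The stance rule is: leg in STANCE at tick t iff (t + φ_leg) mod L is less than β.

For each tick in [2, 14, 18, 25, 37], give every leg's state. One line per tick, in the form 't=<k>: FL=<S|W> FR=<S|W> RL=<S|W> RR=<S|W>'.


t=2: FL=S FR=W RL=W RR=W
t=14: FL=W FR=S RL=W RR=W
t=18: FL=W FR=S RL=W RR=W
t=25: FL=S FR=W RL=S RR=W
t=37: FL=W FR=S RL=W RR=S

t=2: phase=(1,13,7,19) vs β=7 → FL=S FR=W RL=W RR=W
t=14: phase=(13,1,19,7) vs β=7 → FL=W FR=S RL=W RR=W
t=18: phase=(17,5,23,11) vs β=7 → FL=W FR=S RL=W RR=W
t=25: phase=(0,12,6,18) vs β=7 → FL=S FR=W RL=S RR=W
t=37: phase=(12,0,18,6) vs β=7 → FL=W FR=S RL=W RR=S


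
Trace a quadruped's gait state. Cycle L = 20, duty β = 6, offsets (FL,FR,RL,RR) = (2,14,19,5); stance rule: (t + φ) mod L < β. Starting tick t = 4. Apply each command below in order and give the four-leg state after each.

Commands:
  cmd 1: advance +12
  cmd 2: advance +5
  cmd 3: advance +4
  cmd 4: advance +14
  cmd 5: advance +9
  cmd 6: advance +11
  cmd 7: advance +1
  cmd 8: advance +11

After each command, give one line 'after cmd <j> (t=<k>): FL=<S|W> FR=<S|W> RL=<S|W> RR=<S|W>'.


after cmd 1 (t=16): FL=W FR=W RL=W RR=S
after cmd 2 (t=21): FL=S FR=W RL=S RR=W
after cmd 3 (t=25): FL=W FR=W RL=S RR=W
after cmd 4 (t=39): FL=S FR=W RL=W RR=S
after cmd 5 (t=48): FL=W FR=S RL=W RR=W
after cmd 6 (t=59): FL=S FR=W RL=W RR=S
after cmd 7 (t=60): FL=S FR=W RL=W RR=S
after cmd 8 (t=71): FL=W FR=S RL=W RR=W

start t=4: FL=W FR=W RL=S RR=W
cmd 1: advance +12 → t=16, phase=(18,10,15,1) → FL=W FR=W RL=W RR=S
cmd 2: advance +5 → t=21, phase=(3,15,0,6) → FL=S FR=W RL=S RR=W
cmd 3: advance +4 → t=25, phase=(7,19,4,10) → FL=W FR=W RL=S RR=W
cmd 4: advance +14 → t=39, phase=(1,13,18,4) → FL=S FR=W RL=W RR=S
cmd 5: advance +9 → t=48, phase=(10,2,7,13) → FL=W FR=S RL=W RR=W
cmd 6: advance +11 → t=59, phase=(1,13,18,4) → FL=S FR=W RL=W RR=S
cmd 7: advance +1 → t=60, phase=(2,14,19,5) → FL=S FR=W RL=W RR=S
cmd 8: advance +11 → t=71, phase=(13,5,10,16) → FL=W FR=S RL=W RR=W


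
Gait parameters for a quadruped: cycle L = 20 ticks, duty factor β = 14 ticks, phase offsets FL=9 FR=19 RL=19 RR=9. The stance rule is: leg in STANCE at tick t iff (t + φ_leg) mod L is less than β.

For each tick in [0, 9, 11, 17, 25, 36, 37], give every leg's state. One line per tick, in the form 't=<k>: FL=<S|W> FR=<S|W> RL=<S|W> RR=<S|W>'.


t=0: FL=S FR=W RL=W RR=S
t=9: FL=W FR=S RL=S RR=W
t=11: FL=S FR=S RL=S RR=S
t=17: FL=S FR=W RL=W RR=S
t=25: FL=W FR=S RL=S RR=W
t=36: FL=S FR=W RL=W RR=S
t=37: FL=S FR=W RL=W RR=S

t=0: phase=(9,19,19,9) vs β=14 → FL=S FR=W RL=W RR=S
t=9: phase=(18,8,8,18) vs β=14 → FL=W FR=S RL=S RR=W
t=11: phase=(0,10,10,0) vs β=14 → FL=S FR=S RL=S RR=S
t=17: phase=(6,16,16,6) vs β=14 → FL=S FR=W RL=W RR=S
t=25: phase=(14,4,4,14) vs β=14 → FL=W FR=S RL=S RR=W
t=36: phase=(5,15,15,5) vs β=14 → FL=S FR=W RL=W RR=S
t=37: phase=(6,16,16,6) vs β=14 → FL=S FR=W RL=W RR=S


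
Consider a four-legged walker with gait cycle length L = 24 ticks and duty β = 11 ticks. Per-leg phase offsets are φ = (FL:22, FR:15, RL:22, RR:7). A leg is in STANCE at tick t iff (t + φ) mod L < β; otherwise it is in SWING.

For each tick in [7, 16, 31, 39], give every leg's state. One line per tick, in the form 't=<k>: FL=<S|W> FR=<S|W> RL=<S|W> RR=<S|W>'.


t=7: FL=S FR=W RL=S RR=W
t=16: FL=W FR=S RL=W RR=W
t=31: FL=S FR=W RL=S RR=W
t=39: FL=W FR=S RL=W RR=W

t=7: phase=(5,22,5,14) vs β=11 → FL=S FR=W RL=S RR=W
t=16: phase=(14,7,14,23) vs β=11 → FL=W FR=S RL=W RR=W
t=31: phase=(5,22,5,14) vs β=11 → FL=S FR=W RL=S RR=W
t=39: phase=(13,6,13,22) vs β=11 → FL=W FR=S RL=W RR=W


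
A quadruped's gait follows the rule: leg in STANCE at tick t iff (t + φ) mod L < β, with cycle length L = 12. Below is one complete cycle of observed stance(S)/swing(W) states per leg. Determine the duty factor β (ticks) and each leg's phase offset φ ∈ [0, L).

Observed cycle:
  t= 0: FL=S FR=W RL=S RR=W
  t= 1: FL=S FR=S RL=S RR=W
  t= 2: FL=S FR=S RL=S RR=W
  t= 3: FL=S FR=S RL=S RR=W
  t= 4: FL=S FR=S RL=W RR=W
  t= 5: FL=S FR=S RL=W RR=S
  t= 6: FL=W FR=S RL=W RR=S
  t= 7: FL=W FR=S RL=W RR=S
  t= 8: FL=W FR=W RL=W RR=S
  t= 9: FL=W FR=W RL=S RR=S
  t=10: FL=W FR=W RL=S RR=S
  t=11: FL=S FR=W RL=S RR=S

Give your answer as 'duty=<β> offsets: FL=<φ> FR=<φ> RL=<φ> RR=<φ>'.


duty=7 offsets: FL=1 FR=11 RL=3 RR=7

duty β = stance ticks per leg = 7
FL: stance ticks = 7; W→S at t=11 → φ=1
FR: stance ticks = 7; W→S at t=1 → φ=11
RL: stance ticks = 7; W→S at t=9 → φ=3
RR: stance ticks = 7; W→S at t=5 → φ=7


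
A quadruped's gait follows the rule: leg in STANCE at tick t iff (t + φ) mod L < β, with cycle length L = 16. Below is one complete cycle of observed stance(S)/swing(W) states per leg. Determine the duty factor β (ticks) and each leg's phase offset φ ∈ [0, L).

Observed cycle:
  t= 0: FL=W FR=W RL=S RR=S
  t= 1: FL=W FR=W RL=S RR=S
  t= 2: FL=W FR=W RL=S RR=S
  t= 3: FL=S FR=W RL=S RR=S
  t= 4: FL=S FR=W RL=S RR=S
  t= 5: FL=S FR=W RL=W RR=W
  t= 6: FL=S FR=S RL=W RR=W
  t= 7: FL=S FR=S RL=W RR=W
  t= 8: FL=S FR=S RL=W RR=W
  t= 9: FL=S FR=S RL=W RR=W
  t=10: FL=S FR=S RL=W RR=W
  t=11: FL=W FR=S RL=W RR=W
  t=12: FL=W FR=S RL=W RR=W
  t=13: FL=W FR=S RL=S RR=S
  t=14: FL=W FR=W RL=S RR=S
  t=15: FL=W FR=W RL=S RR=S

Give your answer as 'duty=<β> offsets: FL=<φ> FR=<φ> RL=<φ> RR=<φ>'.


duty β = stance ticks per leg = 8
FL: stance ticks = 8; W→S at t=3 → φ=13
FR: stance ticks = 8; W→S at t=6 → φ=10
RL: stance ticks = 8; W→S at t=13 → φ=3
RR: stance ticks = 8; W→S at t=13 → φ=3

duty=8 offsets: FL=13 FR=10 RL=3 RR=3


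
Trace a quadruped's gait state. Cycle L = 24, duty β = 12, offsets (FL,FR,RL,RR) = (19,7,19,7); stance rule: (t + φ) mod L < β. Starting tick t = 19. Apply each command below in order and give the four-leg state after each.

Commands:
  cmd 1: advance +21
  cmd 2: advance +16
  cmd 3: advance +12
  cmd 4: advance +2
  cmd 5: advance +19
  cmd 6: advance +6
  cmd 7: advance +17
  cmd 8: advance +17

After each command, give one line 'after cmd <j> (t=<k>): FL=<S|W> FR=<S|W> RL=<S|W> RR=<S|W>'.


start t=19: FL=W FR=S RL=W RR=S
cmd 1: advance +21 → t=40, phase=(11,23,11,23) → FL=S FR=W RL=S RR=W
cmd 2: advance +16 → t=56, phase=(3,15,3,15) → FL=S FR=W RL=S RR=W
cmd 3: advance +12 → t=68, phase=(15,3,15,3) → FL=W FR=S RL=W RR=S
cmd 4: advance +2 → t=70, phase=(17,5,17,5) → FL=W FR=S RL=W RR=S
cmd 5: advance +19 → t=89, phase=(12,0,12,0) → FL=W FR=S RL=W RR=S
cmd 6: advance +6 → t=95, phase=(18,6,18,6) → FL=W FR=S RL=W RR=S
cmd 7: advance +17 → t=112, phase=(11,23,11,23) → FL=S FR=W RL=S RR=W
cmd 8: advance +17 → t=129, phase=(4,16,4,16) → FL=S FR=W RL=S RR=W

after cmd 1 (t=40): FL=S FR=W RL=S RR=W
after cmd 2 (t=56): FL=S FR=W RL=S RR=W
after cmd 3 (t=68): FL=W FR=S RL=W RR=S
after cmd 4 (t=70): FL=W FR=S RL=W RR=S
after cmd 5 (t=89): FL=W FR=S RL=W RR=S
after cmd 6 (t=95): FL=W FR=S RL=W RR=S
after cmd 7 (t=112): FL=S FR=W RL=S RR=W
after cmd 8 (t=129): FL=S FR=W RL=S RR=W


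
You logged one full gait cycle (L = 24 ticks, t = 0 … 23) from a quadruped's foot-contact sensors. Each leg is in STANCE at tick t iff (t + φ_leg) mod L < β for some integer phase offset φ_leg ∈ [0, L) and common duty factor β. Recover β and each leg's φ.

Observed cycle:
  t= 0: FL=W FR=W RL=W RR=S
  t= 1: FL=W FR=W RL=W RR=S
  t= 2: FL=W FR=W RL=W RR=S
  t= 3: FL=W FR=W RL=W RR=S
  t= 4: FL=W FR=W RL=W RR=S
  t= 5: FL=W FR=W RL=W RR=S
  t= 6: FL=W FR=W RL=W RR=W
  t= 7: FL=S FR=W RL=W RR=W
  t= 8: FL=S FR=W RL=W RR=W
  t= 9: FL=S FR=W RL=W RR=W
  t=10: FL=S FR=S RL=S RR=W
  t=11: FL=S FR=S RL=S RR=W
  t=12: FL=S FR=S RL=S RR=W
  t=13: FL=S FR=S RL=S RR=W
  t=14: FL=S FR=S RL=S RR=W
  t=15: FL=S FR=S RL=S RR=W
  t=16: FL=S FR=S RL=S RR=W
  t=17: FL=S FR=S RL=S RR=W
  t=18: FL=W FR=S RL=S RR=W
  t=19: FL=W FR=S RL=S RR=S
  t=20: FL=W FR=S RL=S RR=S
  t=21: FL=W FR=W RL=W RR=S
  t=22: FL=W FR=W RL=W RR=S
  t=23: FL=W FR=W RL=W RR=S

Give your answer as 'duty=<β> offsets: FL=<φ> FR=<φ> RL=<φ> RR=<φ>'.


duty β = stance ticks per leg = 11
FL: stance ticks = 11; W→S at t=7 → φ=17
FR: stance ticks = 11; W→S at t=10 → φ=14
RL: stance ticks = 11; W→S at t=10 → φ=14
RR: stance ticks = 11; W→S at t=19 → φ=5

duty=11 offsets: FL=17 FR=14 RL=14 RR=5


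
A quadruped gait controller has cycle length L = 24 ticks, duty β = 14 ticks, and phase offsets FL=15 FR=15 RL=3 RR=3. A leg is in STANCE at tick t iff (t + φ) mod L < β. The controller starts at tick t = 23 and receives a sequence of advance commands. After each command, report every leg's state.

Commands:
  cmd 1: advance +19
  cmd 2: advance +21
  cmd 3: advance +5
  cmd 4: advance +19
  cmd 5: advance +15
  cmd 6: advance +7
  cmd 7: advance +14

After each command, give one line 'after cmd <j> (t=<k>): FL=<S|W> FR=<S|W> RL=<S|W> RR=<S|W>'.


after cmd 1 (t=42): FL=S FR=S RL=W RR=W
after cmd 2 (t=63): FL=S FR=S RL=W RR=W
after cmd 3 (t=68): FL=S FR=S RL=W RR=W
after cmd 4 (t=87): FL=S FR=S RL=W RR=W
after cmd 5 (t=102): FL=W FR=W RL=S RR=S
after cmd 6 (t=109): FL=S FR=S RL=W RR=W
after cmd 7 (t=123): FL=W FR=W RL=S RR=S

start t=23: FL=W FR=W RL=S RR=S
cmd 1: advance +19 → t=42, phase=(9,9,21,21) → FL=S FR=S RL=W RR=W
cmd 2: advance +21 → t=63, phase=(6,6,18,18) → FL=S FR=S RL=W RR=W
cmd 3: advance +5 → t=68, phase=(11,11,23,23) → FL=S FR=S RL=W RR=W
cmd 4: advance +19 → t=87, phase=(6,6,18,18) → FL=S FR=S RL=W RR=W
cmd 5: advance +15 → t=102, phase=(21,21,9,9) → FL=W FR=W RL=S RR=S
cmd 6: advance +7 → t=109, phase=(4,4,16,16) → FL=S FR=S RL=W RR=W
cmd 7: advance +14 → t=123, phase=(18,18,6,6) → FL=W FR=W RL=S RR=S


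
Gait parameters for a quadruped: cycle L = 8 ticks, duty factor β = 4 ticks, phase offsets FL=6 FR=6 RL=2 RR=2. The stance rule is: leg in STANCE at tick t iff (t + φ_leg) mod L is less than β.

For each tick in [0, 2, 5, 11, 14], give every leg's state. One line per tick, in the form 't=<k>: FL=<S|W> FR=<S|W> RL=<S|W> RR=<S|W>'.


t=0: phase=(6,6,2,2) vs β=4 → FL=W FR=W RL=S RR=S
t=2: phase=(0,0,4,4) vs β=4 → FL=S FR=S RL=W RR=W
t=5: phase=(3,3,7,7) vs β=4 → FL=S FR=S RL=W RR=W
t=11: phase=(1,1,5,5) vs β=4 → FL=S FR=S RL=W RR=W
t=14: phase=(4,4,0,0) vs β=4 → FL=W FR=W RL=S RR=S

t=0: FL=W FR=W RL=S RR=S
t=2: FL=S FR=S RL=W RR=W
t=5: FL=S FR=S RL=W RR=W
t=11: FL=S FR=S RL=W RR=W
t=14: FL=W FR=W RL=S RR=S


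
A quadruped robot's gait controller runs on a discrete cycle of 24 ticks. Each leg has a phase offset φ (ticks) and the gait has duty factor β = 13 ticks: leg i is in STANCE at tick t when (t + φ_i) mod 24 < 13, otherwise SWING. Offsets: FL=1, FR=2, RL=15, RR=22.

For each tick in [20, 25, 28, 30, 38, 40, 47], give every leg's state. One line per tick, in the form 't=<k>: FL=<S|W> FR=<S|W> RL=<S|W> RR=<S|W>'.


t=20: phase=(21,22,11,18) vs β=13 → FL=W FR=W RL=S RR=W
t=25: phase=(2,3,16,23) vs β=13 → FL=S FR=S RL=W RR=W
t=28: phase=(5,6,19,2) vs β=13 → FL=S FR=S RL=W RR=S
t=30: phase=(7,8,21,4) vs β=13 → FL=S FR=S RL=W RR=S
t=38: phase=(15,16,5,12) vs β=13 → FL=W FR=W RL=S RR=S
t=40: phase=(17,18,7,14) vs β=13 → FL=W FR=W RL=S RR=W
t=47: phase=(0,1,14,21) vs β=13 → FL=S FR=S RL=W RR=W

t=20: FL=W FR=W RL=S RR=W
t=25: FL=S FR=S RL=W RR=W
t=28: FL=S FR=S RL=W RR=S
t=30: FL=S FR=S RL=W RR=S
t=38: FL=W FR=W RL=S RR=S
t=40: FL=W FR=W RL=S RR=W
t=47: FL=S FR=S RL=W RR=W
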